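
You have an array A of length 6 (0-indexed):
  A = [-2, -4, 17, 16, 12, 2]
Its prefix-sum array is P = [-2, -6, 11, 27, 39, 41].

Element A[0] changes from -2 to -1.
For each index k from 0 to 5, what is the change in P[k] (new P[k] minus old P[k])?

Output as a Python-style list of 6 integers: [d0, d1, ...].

Answer: [1, 1, 1, 1, 1, 1]

Derivation:
Element change: A[0] -2 -> -1, delta = 1
For k < 0: P[k] unchanged, delta_P[k] = 0
For k >= 0: P[k] shifts by exactly 1
Delta array: [1, 1, 1, 1, 1, 1]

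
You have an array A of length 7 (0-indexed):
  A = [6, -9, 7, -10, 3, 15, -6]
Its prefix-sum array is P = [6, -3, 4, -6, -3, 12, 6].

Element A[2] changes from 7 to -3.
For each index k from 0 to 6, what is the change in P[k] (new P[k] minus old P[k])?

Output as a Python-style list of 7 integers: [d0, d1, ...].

Element change: A[2] 7 -> -3, delta = -10
For k < 2: P[k] unchanged, delta_P[k] = 0
For k >= 2: P[k] shifts by exactly -10
Delta array: [0, 0, -10, -10, -10, -10, -10]

Answer: [0, 0, -10, -10, -10, -10, -10]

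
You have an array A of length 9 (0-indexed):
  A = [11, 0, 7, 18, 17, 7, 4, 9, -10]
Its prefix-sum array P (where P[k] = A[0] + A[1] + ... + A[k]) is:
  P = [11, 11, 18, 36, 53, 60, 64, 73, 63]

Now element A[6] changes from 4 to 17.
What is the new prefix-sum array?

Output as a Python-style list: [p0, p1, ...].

Answer: [11, 11, 18, 36, 53, 60, 77, 86, 76]

Derivation:
Change: A[6] 4 -> 17, delta = 13
P[k] for k < 6: unchanged (A[6] not included)
P[k] for k >= 6: shift by delta = 13
  P[0] = 11 + 0 = 11
  P[1] = 11 + 0 = 11
  P[2] = 18 + 0 = 18
  P[3] = 36 + 0 = 36
  P[4] = 53 + 0 = 53
  P[5] = 60 + 0 = 60
  P[6] = 64 + 13 = 77
  P[7] = 73 + 13 = 86
  P[8] = 63 + 13 = 76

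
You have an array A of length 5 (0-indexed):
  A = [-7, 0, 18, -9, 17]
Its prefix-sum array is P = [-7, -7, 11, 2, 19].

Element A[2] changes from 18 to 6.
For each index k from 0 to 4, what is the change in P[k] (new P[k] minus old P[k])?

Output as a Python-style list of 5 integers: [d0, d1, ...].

Element change: A[2] 18 -> 6, delta = -12
For k < 2: P[k] unchanged, delta_P[k] = 0
For k >= 2: P[k] shifts by exactly -12
Delta array: [0, 0, -12, -12, -12]

Answer: [0, 0, -12, -12, -12]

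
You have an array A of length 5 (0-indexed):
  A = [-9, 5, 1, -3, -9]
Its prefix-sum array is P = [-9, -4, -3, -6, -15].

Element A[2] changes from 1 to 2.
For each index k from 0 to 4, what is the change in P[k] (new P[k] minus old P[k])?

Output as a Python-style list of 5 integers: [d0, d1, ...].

Answer: [0, 0, 1, 1, 1]

Derivation:
Element change: A[2] 1 -> 2, delta = 1
For k < 2: P[k] unchanged, delta_P[k] = 0
For k >= 2: P[k] shifts by exactly 1
Delta array: [0, 0, 1, 1, 1]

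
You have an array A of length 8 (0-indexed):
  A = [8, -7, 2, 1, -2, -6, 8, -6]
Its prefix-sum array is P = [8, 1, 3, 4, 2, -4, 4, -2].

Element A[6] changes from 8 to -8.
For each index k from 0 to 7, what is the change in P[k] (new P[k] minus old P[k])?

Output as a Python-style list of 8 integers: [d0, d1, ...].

Answer: [0, 0, 0, 0, 0, 0, -16, -16]

Derivation:
Element change: A[6] 8 -> -8, delta = -16
For k < 6: P[k] unchanged, delta_P[k] = 0
For k >= 6: P[k] shifts by exactly -16
Delta array: [0, 0, 0, 0, 0, 0, -16, -16]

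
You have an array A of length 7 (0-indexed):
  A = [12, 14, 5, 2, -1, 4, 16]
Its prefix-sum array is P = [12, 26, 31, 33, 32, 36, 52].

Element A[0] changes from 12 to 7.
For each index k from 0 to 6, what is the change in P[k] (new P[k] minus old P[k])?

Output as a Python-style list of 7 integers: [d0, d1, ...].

Answer: [-5, -5, -5, -5, -5, -5, -5]

Derivation:
Element change: A[0] 12 -> 7, delta = -5
For k < 0: P[k] unchanged, delta_P[k] = 0
For k >= 0: P[k] shifts by exactly -5
Delta array: [-5, -5, -5, -5, -5, -5, -5]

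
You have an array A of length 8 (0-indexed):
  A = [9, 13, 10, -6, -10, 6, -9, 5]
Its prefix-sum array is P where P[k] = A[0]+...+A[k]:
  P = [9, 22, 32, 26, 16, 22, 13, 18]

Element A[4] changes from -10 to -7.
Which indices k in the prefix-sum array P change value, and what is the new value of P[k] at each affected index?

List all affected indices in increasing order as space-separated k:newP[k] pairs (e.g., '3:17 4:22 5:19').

P[k] = A[0] + ... + A[k]
P[k] includes A[4] iff k >= 4
Affected indices: 4, 5, ..., 7; delta = 3
  P[4]: 16 + 3 = 19
  P[5]: 22 + 3 = 25
  P[6]: 13 + 3 = 16
  P[7]: 18 + 3 = 21

Answer: 4:19 5:25 6:16 7:21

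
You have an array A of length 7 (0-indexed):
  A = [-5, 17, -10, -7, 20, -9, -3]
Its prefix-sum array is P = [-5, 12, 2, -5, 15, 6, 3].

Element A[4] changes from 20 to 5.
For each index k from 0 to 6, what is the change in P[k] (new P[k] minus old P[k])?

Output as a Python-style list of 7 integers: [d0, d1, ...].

Element change: A[4] 20 -> 5, delta = -15
For k < 4: P[k] unchanged, delta_P[k] = 0
For k >= 4: P[k] shifts by exactly -15
Delta array: [0, 0, 0, 0, -15, -15, -15]

Answer: [0, 0, 0, 0, -15, -15, -15]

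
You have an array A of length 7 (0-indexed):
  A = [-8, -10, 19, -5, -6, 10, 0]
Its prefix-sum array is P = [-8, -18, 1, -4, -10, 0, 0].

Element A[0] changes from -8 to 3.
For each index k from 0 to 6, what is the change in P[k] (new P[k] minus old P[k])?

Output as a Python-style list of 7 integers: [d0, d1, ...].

Answer: [11, 11, 11, 11, 11, 11, 11]

Derivation:
Element change: A[0] -8 -> 3, delta = 11
For k < 0: P[k] unchanged, delta_P[k] = 0
For k >= 0: P[k] shifts by exactly 11
Delta array: [11, 11, 11, 11, 11, 11, 11]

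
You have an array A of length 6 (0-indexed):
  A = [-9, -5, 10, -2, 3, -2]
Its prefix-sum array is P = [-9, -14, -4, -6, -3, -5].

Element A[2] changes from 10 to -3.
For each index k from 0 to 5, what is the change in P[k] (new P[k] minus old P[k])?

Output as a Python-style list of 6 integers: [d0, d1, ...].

Answer: [0, 0, -13, -13, -13, -13]

Derivation:
Element change: A[2] 10 -> -3, delta = -13
For k < 2: P[k] unchanged, delta_P[k] = 0
For k >= 2: P[k] shifts by exactly -13
Delta array: [0, 0, -13, -13, -13, -13]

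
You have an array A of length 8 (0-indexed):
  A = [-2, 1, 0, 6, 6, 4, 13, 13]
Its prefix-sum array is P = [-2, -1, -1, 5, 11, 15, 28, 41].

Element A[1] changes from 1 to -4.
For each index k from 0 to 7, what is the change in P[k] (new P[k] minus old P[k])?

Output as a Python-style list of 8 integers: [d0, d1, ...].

Element change: A[1] 1 -> -4, delta = -5
For k < 1: P[k] unchanged, delta_P[k] = 0
For k >= 1: P[k] shifts by exactly -5
Delta array: [0, -5, -5, -5, -5, -5, -5, -5]

Answer: [0, -5, -5, -5, -5, -5, -5, -5]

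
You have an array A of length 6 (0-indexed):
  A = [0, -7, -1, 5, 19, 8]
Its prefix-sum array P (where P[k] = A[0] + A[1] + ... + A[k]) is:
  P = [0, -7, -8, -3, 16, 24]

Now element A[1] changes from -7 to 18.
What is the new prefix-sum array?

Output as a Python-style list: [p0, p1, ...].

Change: A[1] -7 -> 18, delta = 25
P[k] for k < 1: unchanged (A[1] not included)
P[k] for k >= 1: shift by delta = 25
  P[0] = 0 + 0 = 0
  P[1] = -7 + 25 = 18
  P[2] = -8 + 25 = 17
  P[3] = -3 + 25 = 22
  P[4] = 16 + 25 = 41
  P[5] = 24 + 25 = 49

Answer: [0, 18, 17, 22, 41, 49]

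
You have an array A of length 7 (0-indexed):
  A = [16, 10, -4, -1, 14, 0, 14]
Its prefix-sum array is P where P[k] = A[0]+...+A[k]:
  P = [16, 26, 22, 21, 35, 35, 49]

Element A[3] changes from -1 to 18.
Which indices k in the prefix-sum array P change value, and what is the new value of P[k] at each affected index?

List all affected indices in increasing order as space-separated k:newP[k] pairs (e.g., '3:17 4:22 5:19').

P[k] = A[0] + ... + A[k]
P[k] includes A[3] iff k >= 3
Affected indices: 3, 4, ..., 6; delta = 19
  P[3]: 21 + 19 = 40
  P[4]: 35 + 19 = 54
  P[5]: 35 + 19 = 54
  P[6]: 49 + 19 = 68

Answer: 3:40 4:54 5:54 6:68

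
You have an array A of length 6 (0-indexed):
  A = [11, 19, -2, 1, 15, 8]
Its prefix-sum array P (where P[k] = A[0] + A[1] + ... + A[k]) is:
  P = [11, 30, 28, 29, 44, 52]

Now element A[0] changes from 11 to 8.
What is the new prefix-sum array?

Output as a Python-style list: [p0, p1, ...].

Change: A[0] 11 -> 8, delta = -3
P[k] for k < 0: unchanged (A[0] not included)
P[k] for k >= 0: shift by delta = -3
  P[0] = 11 + -3 = 8
  P[1] = 30 + -3 = 27
  P[2] = 28 + -3 = 25
  P[3] = 29 + -3 = 26
  P[4] = 44 + -3 = 41
  P[5] = 52 + -3 = 49

Answer: [8, 27, 25, 26, 41, 49]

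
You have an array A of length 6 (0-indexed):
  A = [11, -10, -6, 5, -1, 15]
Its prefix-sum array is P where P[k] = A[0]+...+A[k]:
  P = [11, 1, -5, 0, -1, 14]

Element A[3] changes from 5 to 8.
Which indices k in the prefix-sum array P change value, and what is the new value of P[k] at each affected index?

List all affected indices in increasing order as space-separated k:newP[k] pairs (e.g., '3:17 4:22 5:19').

Answer: 3:3 4:2 5:17

Derivation:
P[k] = A[0] + ... + A[k]
P[k] includes A[3] iff k >= 3
Affected indices: 3, 4, ..., 5; delta = 3
  P[3]: 0 + 3 = 3
  P[4]: -1 + 3 = 2
  P[5]: 14 + 3 = 17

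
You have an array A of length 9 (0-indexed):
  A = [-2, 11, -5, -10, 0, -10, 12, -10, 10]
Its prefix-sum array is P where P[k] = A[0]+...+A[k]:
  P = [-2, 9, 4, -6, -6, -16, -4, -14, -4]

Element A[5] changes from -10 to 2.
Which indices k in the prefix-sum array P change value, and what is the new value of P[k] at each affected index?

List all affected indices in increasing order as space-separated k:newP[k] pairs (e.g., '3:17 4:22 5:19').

Answer: 5:-4 6:8 7:-2 8:8

Derivation:
P[k] = A[0] + ... + A[k]
P[k] includes A[5] iff k >= 5
Affected indices: 5, 6, ..., 8; delta = 12
  P[5]: -16 + 12 = -4
  P[6]: -4 + 12 = 8
  P[7]: -14 + 12 = -2
  P[8]: -4 + 12 = 8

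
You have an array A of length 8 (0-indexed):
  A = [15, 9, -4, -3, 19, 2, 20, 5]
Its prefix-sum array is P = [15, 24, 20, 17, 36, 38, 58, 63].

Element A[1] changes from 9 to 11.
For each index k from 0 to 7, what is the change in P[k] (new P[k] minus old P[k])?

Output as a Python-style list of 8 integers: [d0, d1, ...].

Answer: [0, 2, 2, 2, 2, 2, 2, 2]

Derivation:
Element change: A[1] 9 -> 11, delta = 2
For k < 1: P[k] unchanged, delta_P[k] = 0
For k >= 1: P[k] shifts by exactly 2
Delta array: [0, 2, 2, 2, 2, 2, 2, 2]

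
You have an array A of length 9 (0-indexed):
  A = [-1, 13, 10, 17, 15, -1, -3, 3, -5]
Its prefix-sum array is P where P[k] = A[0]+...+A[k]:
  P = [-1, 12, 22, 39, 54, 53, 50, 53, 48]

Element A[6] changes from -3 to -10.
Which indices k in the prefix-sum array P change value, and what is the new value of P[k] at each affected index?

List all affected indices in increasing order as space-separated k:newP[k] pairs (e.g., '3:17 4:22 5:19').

P[k] = A[0] + ... + A[k]
P[k] includes A[6] iff k >= 6
Affected indices: 6, 7, ..., 8; delta = -7
  P[6]: 50 + -7 = 43
  P[7]: 53 + -7 = 46
  P[8]: 48 + -7 = 41

Answer: 6:43 7:46 8:41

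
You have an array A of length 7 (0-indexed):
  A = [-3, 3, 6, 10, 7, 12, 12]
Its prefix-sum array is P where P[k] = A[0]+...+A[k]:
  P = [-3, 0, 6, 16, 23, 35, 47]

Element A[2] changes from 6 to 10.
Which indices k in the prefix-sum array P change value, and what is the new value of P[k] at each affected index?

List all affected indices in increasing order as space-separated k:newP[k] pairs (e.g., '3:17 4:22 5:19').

Answer: 2:10 3:20 4:27 5:39 6:51

Derivation:
P[k] = A[0] + ... + A[k]
P[k] includes A[2] iff k >= 2
Affected indices: 2, 3, ..., 6; delta = 4
  P[2]: 6 + 4 = 10
  P[3]: 16 + 4 = 20
  P[4]: 23 + 4 = 27
  P[5]: 35 + 4 = 39
  P[6]: 47 + 4 = 51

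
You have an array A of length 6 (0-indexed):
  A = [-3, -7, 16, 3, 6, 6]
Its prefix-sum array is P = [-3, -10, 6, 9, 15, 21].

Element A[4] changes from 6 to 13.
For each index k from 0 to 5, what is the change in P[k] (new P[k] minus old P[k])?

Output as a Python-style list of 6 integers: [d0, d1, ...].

Element change: A[4] 6 -> 13, delta = 7
For k < 4: P[k] unchanged, delta_P[k] = 0
For k >= 4: P[k] shifts by exactly 7
Delta array: [0, 0, 0, 0, 7, 7]

Answer: [0, 0, 0, 0, 7, 7]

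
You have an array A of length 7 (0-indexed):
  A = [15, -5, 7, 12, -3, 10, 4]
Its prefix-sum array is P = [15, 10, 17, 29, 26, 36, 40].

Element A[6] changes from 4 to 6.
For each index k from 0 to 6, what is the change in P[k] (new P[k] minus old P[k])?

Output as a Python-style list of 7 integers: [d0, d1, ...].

Element change: A[6] 4 -> 6, delta = 2
For k < 6: P[k] unchanged, delta_P[k] = 0
For k >= 6: P[k] shifts by exactly 2
Delta array: [0, 0, 0, 0, 0, 0, 2]

Answer: [0, 0, 0, 0, 0, 0, 2]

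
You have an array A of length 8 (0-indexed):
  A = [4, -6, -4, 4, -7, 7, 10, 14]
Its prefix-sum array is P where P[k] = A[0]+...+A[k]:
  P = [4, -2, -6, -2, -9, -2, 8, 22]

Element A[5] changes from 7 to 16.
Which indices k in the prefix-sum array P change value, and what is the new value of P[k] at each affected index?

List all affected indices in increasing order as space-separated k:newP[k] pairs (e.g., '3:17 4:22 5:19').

Answer: 5:7 6:17 7:31

Derivation:
P[k] = A[0] + ... + A[k]
P[k] includes A[5] iff k >= 5
Affected indices: 5, 6, ..., 7; delta = 9
  P[5]: -2 + 9 = 7
  P[6]: 8 + 9 = 17
  P[7]: 22 + 9 = 31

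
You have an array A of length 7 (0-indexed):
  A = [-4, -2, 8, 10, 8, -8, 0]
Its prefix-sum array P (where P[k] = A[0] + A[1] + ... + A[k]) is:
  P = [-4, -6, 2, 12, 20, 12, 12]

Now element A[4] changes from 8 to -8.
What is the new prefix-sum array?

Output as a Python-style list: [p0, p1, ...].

Answer: [-4, -6, 2, 12, 4, -4, -4]

Derivation:
Change: A[4] 8 -> -8, delta = -16
P[k] for k < 4: unchanged (A[4] not included)
P[k] for k >= 4: shift by delta = -16
  P[0] = -4 + 0 = -4
  P[1] = -6 + 0 = -6
  P[2] = 2 + 0 = 2
  P[3] = 12 + 0 = 12
  P[4] = 20 + -16 = 4
  P[5] = 12 + -16 = -4
  P[6] = 12 + -16 = -4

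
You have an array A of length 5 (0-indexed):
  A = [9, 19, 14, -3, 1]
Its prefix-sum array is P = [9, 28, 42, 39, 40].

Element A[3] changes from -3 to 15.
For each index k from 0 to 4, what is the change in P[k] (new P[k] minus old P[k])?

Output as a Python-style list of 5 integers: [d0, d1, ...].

Answer: [0, 0, 0, 18, 18]

Derivation:
Element change: A[3] -3 -> 15, delta = 18
For k < 3: P[k] unchanged, delta_P[k] = 0
For k >= 3: P[k] shifts by exactly 18
Delta array: [0, 0, 0, 18, 18]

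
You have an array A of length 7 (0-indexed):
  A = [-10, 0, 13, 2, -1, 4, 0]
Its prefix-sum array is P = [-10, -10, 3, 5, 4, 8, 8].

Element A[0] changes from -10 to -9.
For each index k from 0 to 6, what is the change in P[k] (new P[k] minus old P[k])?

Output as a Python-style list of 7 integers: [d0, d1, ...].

Element change: A[0] -10 -> -9, delta = 1
For k < 0: P[k] unchanged, delta_P[k] = 0
For k >= 0: P[k] shifts by exactly 1
Delta array: [1, 1, 1, 1, 1, 1, 1]

Answer: [1, 1, 1, 1, 1, 1, 1]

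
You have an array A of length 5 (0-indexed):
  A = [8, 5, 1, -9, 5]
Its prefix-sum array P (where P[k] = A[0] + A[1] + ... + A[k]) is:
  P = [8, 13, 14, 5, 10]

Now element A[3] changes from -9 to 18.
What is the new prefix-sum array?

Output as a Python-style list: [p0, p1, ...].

Change: A[3] -9 -> 18, delta = 27
P[k] for k < 3: unchanged (A[3] not included)
P[k] for k >= 3: shift by delta = 27
  P[0] = 8 + 0 = 8
  P[1] = 13 + 0 = 13
  P[2] = 14 + 0 = 14
  P[3] = 5 + 27 = 32
  P[4] = 10 + 27 = 37

Answer: [8, 13, 14, 32, 37]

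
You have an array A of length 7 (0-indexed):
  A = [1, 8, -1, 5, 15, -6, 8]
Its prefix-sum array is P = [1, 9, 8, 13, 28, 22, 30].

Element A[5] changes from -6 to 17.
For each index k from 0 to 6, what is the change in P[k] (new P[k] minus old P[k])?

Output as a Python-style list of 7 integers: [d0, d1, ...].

Element change: A[5] -6 -> 17, delta = 23
For k < 5: P[k] unchanged, delta_P[k] = 0
For k >= 5: P[k] shifts by exactly 23
Delta array: [0, 0, 0, 0, 0, 23, 23]

Answer: [0, 0, 0, 0, 0, 23, 23]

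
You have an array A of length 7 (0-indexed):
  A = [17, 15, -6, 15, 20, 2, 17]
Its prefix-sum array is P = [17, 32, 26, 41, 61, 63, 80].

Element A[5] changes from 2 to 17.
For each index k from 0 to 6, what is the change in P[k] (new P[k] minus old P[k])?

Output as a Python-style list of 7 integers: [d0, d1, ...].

Answer: [0, 0, 0, 0, 0, 15, 15]

Derivation:
Element change: A[5] 2 -> 17, delta = 15
For k < 5: P[k] unchanged, delta_P[k] = 0
For k >= 5: P[k] shifts by exactly 15
Delta array: [0, 0, 0, 0, 0, 15, 15]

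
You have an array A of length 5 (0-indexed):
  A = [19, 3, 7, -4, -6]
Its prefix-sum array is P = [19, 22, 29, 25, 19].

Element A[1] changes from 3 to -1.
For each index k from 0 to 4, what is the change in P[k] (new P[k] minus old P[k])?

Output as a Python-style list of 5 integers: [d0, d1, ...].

Answer: [0, -4, -4, -4, -4]

Derivation:
Element change: A[1] 3 -> -1, delta = -4
For k < 1: P[k] unchanged, delta_P[k] = 0
For k >= 1: P[k] shifts by exactly -4
Delta array: [0, -4, -4, -4, -4]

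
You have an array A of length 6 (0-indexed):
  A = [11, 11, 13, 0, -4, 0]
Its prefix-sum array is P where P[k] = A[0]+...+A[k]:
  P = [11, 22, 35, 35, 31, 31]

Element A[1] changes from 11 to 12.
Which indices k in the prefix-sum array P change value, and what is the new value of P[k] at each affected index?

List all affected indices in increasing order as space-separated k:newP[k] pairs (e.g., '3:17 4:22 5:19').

Answer: 1:23 2:36 3:36 4:32 5:32

Derivation:
P[k] = A[0] + ... + A[k]
P[k] includes A[1] iff k >= 1
Affected indices: 1, 2, ..., 5; delta = 1
  P[1]: 22 + 1 = 23
  P[2]: 35 + 1 = 36
  P[3]: 35 + 1 = 36
  P[4]: 31 + 1 = 32
  P[5]: 31 + 1 = 32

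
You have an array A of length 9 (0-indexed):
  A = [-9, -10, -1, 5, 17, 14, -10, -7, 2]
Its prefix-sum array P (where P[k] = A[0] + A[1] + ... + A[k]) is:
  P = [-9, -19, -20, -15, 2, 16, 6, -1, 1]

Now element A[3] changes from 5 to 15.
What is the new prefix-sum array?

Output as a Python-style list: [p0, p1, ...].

Change: A[3] 5 -> 15, delta = 10
P[k] for k < 3: unchanged (A[3] not included)
P[k] for k >= 3: shift by delta = 10
  P[0] = -9 + 0 = -9
  P[1] = -19 + 0 = -19
  P[2] = -20 + 0 = -20
  P[3] = -15 + 10 = -5
  P[4] = 2 + 10 = 12
  P[5] = 16 + 10 = 26
  P[6] = 6 + 10 = 16
  P[7] = -1 + 10 = 9
  P[8] = 1 + 10 = 11

Answer: [-9, -19, -20, -5, 12, 26, 16, 9, 11]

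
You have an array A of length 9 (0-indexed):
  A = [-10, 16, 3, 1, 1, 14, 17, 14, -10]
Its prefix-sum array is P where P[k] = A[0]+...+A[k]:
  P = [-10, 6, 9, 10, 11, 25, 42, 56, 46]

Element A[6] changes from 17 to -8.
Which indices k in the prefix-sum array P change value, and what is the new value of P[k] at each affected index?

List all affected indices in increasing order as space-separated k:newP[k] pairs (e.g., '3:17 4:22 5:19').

P[k] = A[0] + ... + A[k]
P[k] includes A[6] iff k >= 6
Affected indices: 6, 7, ..., 8; delta = -25
  P[6]: 42 + -25 = 17
  P[7]: 56 + -25 = 31
  P[8]: 46 + -25 = 21

Answer: 6:17 7:31 8:21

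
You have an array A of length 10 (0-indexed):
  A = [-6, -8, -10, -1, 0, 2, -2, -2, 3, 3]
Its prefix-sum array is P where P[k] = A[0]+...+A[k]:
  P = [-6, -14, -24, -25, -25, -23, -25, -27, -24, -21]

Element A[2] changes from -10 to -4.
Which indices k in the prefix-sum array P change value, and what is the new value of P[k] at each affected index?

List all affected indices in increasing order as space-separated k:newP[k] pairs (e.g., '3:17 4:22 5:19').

Answer: 2:-18 3:-19 4:-19 5:-17 6:-19 7:-21 8:-18 9:-15

Derivation:
P[k] = A[0] + ... + A[k]
P[k] includes A[2] iff k >= 2
Affected indices: 2, 3, ..., 9; delta = 6
  P[2]: -24 + 6 = -18
  P[3]: -25 + 6 = -19
  P[4]: -25 + 6 = -19
  P[5]: -23 + 6 = -17
  P[6]: -25 + 6 = -19
  P[7]: -27 + 6 = -21
  P[8]: -24 + 6 = -18
  P[9]: -21 + 6 = -15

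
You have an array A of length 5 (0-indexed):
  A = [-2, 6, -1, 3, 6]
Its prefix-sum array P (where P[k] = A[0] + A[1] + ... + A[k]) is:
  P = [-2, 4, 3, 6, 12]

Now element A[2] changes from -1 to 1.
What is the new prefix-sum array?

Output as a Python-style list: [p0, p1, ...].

Answer: [-2, 4, 5, 8, 14]

Derivation:
Change: A[2] -1 -> 1, delta = 2
P[k] for k < 2: unchanged (A[2] not included)
P[k] for k >= 2: shift by delta = 2
  P[0] = -2 + 0 = -2
  P[1] = 4 + 0 = 4
  P[2] = 3 + 2 = 5
  P[3] = 6 + 2 = 8
  P[4] = 12 + 2 = 14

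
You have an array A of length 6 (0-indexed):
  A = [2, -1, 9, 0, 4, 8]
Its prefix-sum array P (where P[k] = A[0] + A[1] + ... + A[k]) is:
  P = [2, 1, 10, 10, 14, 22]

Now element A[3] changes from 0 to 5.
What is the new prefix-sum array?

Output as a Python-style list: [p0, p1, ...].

Answer: [2, 1, 10, 15, 19, 27]

Derivation:
Change: A[3] 0 -> 5, delta = 5
P[k] for k < 3: unchanged (A[3] not included)
P[k] for k >= 3: shift by delta = 5
  P[0] = 2 + 0 = 2
  P[1] = 1 + 0 = 1
  P[2] = 10 + 0 = 10
  P[3] = 10 + 5 = 15
  P[4] = 14 + 5 = 19
  P[5] = 22 + 5 = 27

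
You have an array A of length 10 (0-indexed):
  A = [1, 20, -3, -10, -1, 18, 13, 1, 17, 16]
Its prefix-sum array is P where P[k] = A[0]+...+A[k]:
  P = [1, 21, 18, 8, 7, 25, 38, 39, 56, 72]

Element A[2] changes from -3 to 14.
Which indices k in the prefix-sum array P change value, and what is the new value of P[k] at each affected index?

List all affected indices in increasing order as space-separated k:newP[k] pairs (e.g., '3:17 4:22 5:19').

P[k] = A[0] + ... + A[k]
P[k] includes A[2] iff k >= 2
Affected indices: 2, 3, ..., 9; delta = 17
  P[2]: 18 + 17 = 35
  P[3]: 8 + 17 = 25
  P[4]: 7 + 17 = 24
  P[5]: 25 + 17 = 42
  P[6]: 38 + 17 = 55
  P[7]: 39 + 17 = 56
  P[8]: 56 + 17 = 73
  P[9]: 72 + 17 = 89

Answer: 2:35 3:25 4:24 5:42 6:55 7:56 8:73 9:89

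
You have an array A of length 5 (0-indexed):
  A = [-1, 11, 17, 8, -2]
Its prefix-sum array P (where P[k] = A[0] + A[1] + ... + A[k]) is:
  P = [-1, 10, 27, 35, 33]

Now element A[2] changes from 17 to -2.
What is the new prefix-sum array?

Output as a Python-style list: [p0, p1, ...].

Change: A[2] 17 -> -2, delta = -19
P[k] for k < 2: unchanged (A[2] not included)
P[k] for k >= 2: shift by delta = -19
  P[0] = -1 + 0 = -1
  P[1] = 10 + 0 = 10
  P[2] = 27 + -19 = 8
  P[3] = 35 + -19 = 16
  P[4] = 33 + -19 = 14

Answer: [-1, 10, 8, 16, 14]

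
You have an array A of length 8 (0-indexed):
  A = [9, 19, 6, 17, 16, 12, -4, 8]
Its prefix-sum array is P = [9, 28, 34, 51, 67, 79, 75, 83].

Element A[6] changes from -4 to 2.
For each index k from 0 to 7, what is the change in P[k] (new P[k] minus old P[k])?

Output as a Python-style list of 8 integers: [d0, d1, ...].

Element change: A[6] -4 -> 2, delta = 6
For k < 6: P[k] unchanged, delta_P[k] = 0
For k >= 6: P[k] shifts by exactly 6
Delta array: [0, 0, 0, 0, 0, 0, 6, 6]

Answer: [0, 0, 0, 0, 0, 0, 6, 6]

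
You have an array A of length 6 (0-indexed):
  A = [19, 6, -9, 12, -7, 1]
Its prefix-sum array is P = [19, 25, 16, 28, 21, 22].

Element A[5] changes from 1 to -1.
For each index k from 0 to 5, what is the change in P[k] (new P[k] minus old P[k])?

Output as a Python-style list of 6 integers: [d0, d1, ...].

Answer: [0, 0, 0, 0, 0, -2]

Derivation:
Element change: A[5] 1 -> -1, delta = -2
For k < 5: P[k] unchanged, delta_P[k] = 0
For k >= 5: P[k] shifts by exactly -2
Delta array: [0, 0, 0, 0, 0, -2]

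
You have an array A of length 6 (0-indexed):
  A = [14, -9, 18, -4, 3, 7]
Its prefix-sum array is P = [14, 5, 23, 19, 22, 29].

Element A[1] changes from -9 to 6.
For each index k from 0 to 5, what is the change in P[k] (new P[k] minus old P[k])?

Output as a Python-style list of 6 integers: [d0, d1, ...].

Element change: A[1] -9 -> 6, delta = 15
For k < 1: P[k] unchanged, delta_P[k] = 0
For k >= 1: P[k] shifts by exactly 15
Delta array: [0, 15, 15, 15, 15, 15]

Answer: [0, 15, 15, 15, 15, 15]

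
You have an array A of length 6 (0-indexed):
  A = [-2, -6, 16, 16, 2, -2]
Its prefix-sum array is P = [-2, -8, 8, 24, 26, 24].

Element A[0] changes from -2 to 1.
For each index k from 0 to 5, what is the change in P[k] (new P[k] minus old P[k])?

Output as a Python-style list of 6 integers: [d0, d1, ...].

Element change: A[0] -2 -> 1, delta = 3
For k < 0: P[k] unchanged, delta_P[k] = 0
For k >= 0: P[k] shifts by exactly 3
Delta array: [3, 3, 3, 3, 3, 3]

Answer: [3, 3, 3, 3, 3, 3]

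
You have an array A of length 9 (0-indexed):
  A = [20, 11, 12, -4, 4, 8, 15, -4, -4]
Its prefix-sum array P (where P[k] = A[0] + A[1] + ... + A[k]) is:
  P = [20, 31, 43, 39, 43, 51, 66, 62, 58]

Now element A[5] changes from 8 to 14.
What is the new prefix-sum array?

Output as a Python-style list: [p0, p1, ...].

Answer: [20, 31, 43, 39, 43, 57, 72, 68, 64]

Derivation:
Change: A[5] 8 -> 14, delta = 6
P[k] for k < 5: unchanged (A[5] not included)
P[k] for k >= 5: shift by delta = 6
  P[0] = 20 + 0 = 20
  P[1] = 31 + 0 = 31
  P[2] = 43 + 0 = 43
  P[3] = 39 + 0 = 39
  P[4] = 43 + 0 = 43
  P[5] = 51 + 6 = 57
  P[6] = 66 + 6 = 72
  P[7] = 62 + 6 = 68
  P[8] = 58 + 6 = 64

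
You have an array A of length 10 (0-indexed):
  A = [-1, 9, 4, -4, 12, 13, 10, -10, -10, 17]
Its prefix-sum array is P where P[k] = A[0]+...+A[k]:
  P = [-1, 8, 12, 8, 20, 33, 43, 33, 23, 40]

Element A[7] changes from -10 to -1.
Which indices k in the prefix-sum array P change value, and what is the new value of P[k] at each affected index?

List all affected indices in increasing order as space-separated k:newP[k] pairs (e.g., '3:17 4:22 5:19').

Answer: 7:42 8:32 9:49

Derivation:
P[k] = A[0] + ... + A[k]
P[k] includes A[7] iff k >= 7
Affected indices: 7, 8, ..., 9; delta = 9
  P[7]: 33 + 9 = 42
  P[8]: 23 + 9 = 32
  P[9]: 40 + 9 = 49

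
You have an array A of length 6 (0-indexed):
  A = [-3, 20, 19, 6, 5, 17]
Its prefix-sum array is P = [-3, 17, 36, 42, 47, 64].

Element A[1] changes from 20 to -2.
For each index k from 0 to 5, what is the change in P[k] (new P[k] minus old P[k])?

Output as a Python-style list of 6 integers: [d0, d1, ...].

Element change: A[1] 20 -> -2, delta = -22
For k < 1: P[k] unchanged, delta_P[k] = 0
For k >= 1: P[k] shifts by exactly -22
Delta array: [0, -22, -22, -22, -22, -22]

Answer: [0, -22, -22, -22, -22, -22]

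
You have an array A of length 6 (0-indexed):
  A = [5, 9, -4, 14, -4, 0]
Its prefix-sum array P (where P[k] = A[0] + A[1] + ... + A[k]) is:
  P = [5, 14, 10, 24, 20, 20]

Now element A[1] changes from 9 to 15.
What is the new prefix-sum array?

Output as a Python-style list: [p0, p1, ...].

Answer: [5, 20, 16, 30, 26, 26]

Derivation:
Change: A[1] 9 -> 15, delta = 6
P[k] for k < 1: unchanged (A[1] not included)
P[k] for k >= 1: shift by delta = 6
  P[0] = 5 + 0 = 5
  P[1] = 14 + 6 = 20
  P[2] = 10 + 6 = 16
  P[3] = 24 + 6 = 30
  P[4] = 20 + 6 = 26
  P[5] = 20 + 6 = 26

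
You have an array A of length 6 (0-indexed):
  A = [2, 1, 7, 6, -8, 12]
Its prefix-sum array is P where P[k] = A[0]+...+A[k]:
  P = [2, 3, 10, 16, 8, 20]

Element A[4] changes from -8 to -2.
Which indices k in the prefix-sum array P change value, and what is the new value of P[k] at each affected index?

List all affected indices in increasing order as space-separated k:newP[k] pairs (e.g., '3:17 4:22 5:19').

P[k] = A[0] + ... + A[k]
P[k] includes A[4] iff k >= 4
Affected indices: 4, 5, ..., 5; delta = 6
  P[4]: 8 + 6 = 14
  P[5]: 20 + 6 = 26

Answer: 4:14 5:26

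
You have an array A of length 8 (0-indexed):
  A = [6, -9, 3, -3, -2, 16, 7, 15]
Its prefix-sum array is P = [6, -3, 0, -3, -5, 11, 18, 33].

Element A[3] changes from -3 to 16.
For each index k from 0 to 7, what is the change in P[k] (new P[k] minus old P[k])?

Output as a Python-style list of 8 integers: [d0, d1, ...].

Answer: [0, 0, 0, 19, 19, 19, 19, 19]

Derivation:
Element change: A[3] -3 -> 16, delta = 19
For k < 3: P[k] unchanged, delta_P[k] = 0
For k >= 3: P[k] shifts by exactly 19
Delta array: [0, 0, 0, 19, 19, 19, 19, 19]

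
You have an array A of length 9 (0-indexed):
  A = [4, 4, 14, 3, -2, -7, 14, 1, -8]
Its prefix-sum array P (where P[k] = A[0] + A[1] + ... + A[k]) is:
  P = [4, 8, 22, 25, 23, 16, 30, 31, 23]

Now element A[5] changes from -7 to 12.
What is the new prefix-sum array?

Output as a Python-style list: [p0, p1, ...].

Answer: [4, 8, 22, 25, 23, 35, 49, 50, 42]

Derivation:
Change: A[5] -7 -> 12, delta = 19
P[k] for k < 5: unchanged (A[5] not included)
P[k] for k >= 5: shift by delta = 19
  P[0] = 4 + 0 = 4
  P[1] = 8 + 0 = 8
  P[2] = 22 + 0 = 22
  P[3] = 25 + 0 = 25
  P[4] = 23 + 0 = 23
  P[5] = 16 + 19 = 35
  P[6] = 30 + 19 = 49
  P[7] = 31 + 19 = 50
  P[8] = 23 + 19 = 42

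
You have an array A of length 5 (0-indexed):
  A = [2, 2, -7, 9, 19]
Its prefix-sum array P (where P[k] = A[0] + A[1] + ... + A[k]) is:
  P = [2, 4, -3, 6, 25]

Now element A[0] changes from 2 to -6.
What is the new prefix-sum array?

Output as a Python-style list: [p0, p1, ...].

Answer: [-6, -4, -11, -2, 17]

Derivation:
Change: A[0] 2 -> -6, delta = -8
P[k] for k < 0: unchanged (A[0] not included)
P[k] for k >= 0: shift by delta = -8
  P[0] = 2 + -8 = -6
  P[1] = 4 + -8 = -4
  P[2] = -3 + -8 = -11
  P[3] = 6 + -8 = -2
  P[4] = 25 + -8 = 17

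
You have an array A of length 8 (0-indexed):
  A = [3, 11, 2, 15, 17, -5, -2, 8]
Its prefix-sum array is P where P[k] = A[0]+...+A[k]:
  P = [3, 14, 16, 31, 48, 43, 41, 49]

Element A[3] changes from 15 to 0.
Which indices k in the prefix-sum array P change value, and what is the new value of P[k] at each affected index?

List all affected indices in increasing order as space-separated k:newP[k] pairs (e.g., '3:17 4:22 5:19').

Answer: 3:16 4:33 5:28 6:26 7:34

Derivation:
P[k] = A[0] + ... + A[k]
P[k] includes A[3] iff k >= 3
Affected indices: 3, 4, ..., 7; delta = -15
  P[3]: 31 + -15 = 16
  P[4]: 48 + -15 = 33
  P[5]: 43 + -15 = 28
  P[6]: 41 + -15 = 26
  P[7]: 49 + -15 = 34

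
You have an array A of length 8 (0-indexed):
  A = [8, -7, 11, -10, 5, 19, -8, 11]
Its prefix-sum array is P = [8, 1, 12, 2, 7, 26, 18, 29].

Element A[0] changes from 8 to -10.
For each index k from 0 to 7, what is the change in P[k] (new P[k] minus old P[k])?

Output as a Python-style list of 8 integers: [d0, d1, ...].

Element change: A[0] 8 -> -10, delta = -18
For k < 0: P[k] unchanged, delta_P[k] = 0
For k >= 0: P[k] shifts by exactly -18
Delta array: [-18, -18, -18, -18, -18, -18, -18, -18]

Answer: [-18, -18, -18, -18, -18, -18, -18, -18]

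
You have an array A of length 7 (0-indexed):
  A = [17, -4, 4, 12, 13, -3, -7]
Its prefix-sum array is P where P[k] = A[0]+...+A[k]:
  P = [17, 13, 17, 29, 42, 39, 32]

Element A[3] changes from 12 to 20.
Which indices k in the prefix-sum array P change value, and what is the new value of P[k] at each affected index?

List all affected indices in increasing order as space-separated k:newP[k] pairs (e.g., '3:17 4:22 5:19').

Answer: 3:37 4:50 5:47 6:40

Derivation:
P[k] = A[0] + ... + A[k]
P[k] includes A[3] iff k >= 3
Affected indices: 3, 4, ..., 6; delta = 8
  P[3]: 29 + 8 = 37
  P[4]: 42 + 8 = 50
  P[5]: 39 + 8 = 47
  P[6]: 32 + 8 = 40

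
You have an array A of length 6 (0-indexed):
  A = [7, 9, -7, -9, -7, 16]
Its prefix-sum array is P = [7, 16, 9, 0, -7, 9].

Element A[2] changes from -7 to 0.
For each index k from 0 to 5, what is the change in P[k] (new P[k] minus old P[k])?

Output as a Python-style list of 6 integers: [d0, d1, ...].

Answer: [0, 0, 7, 7, 7, 7]

Derivation:
Element change: A[2] -7 -> 0, delta = 7
For k < 2: P[k] unchanged, delta_P[k] = 0
For k >= 2: P[k] shifts by exactly 7
Delta array: [0, 0, 7, 7, 7, 7]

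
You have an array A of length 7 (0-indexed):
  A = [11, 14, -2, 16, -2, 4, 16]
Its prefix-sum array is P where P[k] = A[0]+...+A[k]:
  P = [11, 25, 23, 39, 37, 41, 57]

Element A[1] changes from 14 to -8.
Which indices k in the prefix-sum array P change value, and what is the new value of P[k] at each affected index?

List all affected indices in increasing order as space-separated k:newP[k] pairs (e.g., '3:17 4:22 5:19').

Answer: 1:3 2:1 3:17 4:15 5:19 6:35

Derivation:
P[k] = A[0] + ... + A[k]
P[k] includes A[1] iff k >= 1
Affected indices: 1, 2, ..., 6; delta = -22
  P[1]: 25 + -22 = 3
  P[2]: 23 + -22 = 1
  P[3]: 39 + -22 = 17
  P[4]: 37 + -22 = 15
  P[5]: 41 + -22 = 19
  P[6]: 57 + -22 = 35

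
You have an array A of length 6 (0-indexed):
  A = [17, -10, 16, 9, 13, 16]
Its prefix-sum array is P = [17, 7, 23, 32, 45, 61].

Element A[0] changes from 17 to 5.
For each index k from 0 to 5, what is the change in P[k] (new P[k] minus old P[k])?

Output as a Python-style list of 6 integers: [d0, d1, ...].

Answer: [-12, -12, -12, -12, -12, -12]

Derivation:
Element change: A[0] 17 -> 5, delta = -12
For k < 0: P[k] unchanged, delta_P[k] = 0
For k >= 0: P[k] shifts by exactly -12
Delta array: [-12, -12, -12, -12, -12, -12]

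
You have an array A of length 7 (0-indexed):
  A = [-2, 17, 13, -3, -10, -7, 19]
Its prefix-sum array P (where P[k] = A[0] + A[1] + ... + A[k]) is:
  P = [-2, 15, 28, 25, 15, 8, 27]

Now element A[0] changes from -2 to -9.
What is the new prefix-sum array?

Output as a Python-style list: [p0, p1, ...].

Answer: [-9, 8, 21, 18, 8, 1, 20]

Derivation:
Change: A[0] -2 -> -9, delta = -7
P[k] for k < 0: unchanged (A[0] not included)
P[k] for k >= 0: shift by delta = -7
  P[0] = -2 + -7 = -9
  P[1] = 15 + -7 = 8
  P[2] = 28 + -7 = 21
  P[3] = 25 + -7 = 18
  P[4] = 15 + -7 = 8
  P[5] = 8 + -7 = 1
  P[6] = 27 + -7 = 20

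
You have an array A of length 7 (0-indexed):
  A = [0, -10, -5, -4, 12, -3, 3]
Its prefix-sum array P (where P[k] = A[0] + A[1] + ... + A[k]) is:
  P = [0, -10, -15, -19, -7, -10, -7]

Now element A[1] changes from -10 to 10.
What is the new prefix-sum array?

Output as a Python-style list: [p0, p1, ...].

Answer: [0, 10, 5, 1, 13, 10, 13]

Derivation:
Change: A[1] -10 -> 10, delta = 20
P[k] for k < 1: unchanged (A[1] not included)
P[k] for k >= 1: shift by delta = 20
  P[0] = 0 + 0 = 0
  P[1] = -10 + 20 = 10
  P[2] = -15 + 20 = 5
  P[3] = -19 + 20 = 1
  P[4] = -7 + 20 = 13
  P[5] = -10 + 20 = 10
  P[6] = -7 + 20 = 13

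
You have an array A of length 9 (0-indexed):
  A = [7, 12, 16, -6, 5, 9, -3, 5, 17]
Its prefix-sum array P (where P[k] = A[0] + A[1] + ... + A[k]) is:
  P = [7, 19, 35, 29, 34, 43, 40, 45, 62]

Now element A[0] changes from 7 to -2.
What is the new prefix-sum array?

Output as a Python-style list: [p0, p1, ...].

Answer: [-2, 10, 26, 20, 25, 34, 31, 36, 53]

Derivation:
Change: A[0] 7 -> -2, delta = -9
P[k] for k < 0: unchanged (A[0] not included)
P[k] for k >= 0: shift by delta = -9
  P[0] = 7 + -9 = -2
  P[1] = 19 + -9 = 10
  P[2] = 35 + -9 = 26
  P[3] = 29 + -9 = 20
  P[4] = 34 + -9 = 25
  P[5] = 43 + -9 = 34
  P[6] = 40 + -9 = 31
  P[7] = 45 + -9 = 36
  P[8] = 62 + -9 = 53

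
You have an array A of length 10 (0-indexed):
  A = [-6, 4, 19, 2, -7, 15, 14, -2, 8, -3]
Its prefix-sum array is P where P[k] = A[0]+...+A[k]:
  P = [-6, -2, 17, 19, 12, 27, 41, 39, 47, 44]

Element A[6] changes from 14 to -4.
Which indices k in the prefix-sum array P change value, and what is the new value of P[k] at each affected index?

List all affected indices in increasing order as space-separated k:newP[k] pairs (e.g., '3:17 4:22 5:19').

Answer: 6:23 7:21 8:29 9:26

Derivation:
P[k] = A[0] + ... + A[k]
P[k] includes A[6] iff k >= 6
Affected indices: 6, 7, ..., 9; delta = -18
  P[6]: 41 + -18 = 23
  P[7]: 39 + -18 = 21
  P[8]: 47 + -18 = 29
  P[9]: 44 + -18 = 26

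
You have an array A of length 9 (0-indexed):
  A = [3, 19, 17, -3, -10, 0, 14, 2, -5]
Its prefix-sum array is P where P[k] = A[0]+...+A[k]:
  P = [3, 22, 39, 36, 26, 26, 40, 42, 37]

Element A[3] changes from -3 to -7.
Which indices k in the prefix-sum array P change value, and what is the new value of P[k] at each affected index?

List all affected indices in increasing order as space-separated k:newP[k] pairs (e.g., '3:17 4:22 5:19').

P[k] = A[0] + ... + A[k]
P[k] includes A[3] iff k >= 3
Affected indices: 3, 4, ..., 8; delta = -4
  P[3]: 36 + -4 = 32
  P[4]: 26 + -4 = 22
  P[5]: 26 + -4 = 22
  P[6]: 40 + -4 = 36
  P[7]: 42 + -4 = 38
  P[8]: 37 + -4 = 33

Answer: 3:32 4:22 5:22 6:36 7:38 8:33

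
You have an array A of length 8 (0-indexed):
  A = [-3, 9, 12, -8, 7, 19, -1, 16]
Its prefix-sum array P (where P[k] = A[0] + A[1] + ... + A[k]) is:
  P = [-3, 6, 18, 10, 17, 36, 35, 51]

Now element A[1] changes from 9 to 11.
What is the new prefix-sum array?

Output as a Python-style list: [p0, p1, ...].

Change: A[1] 9 -> 11, delta = 2
P[k] for k < 1: unchanged (A[1] not included)
P[k] for k >= 1: shift by delta = 2
  P[0] = -3 + 0 = -3
  P[1] = 6 + 2 = 8
  P[2] = 18 + 2 = 20
  P[3] = 10 + 2 = 12
  P[4] = 17 + 2 = 19
  P[5] = 36 + 2 = 38
  P[6] = 35 + 2 = 37
  P[7] = 51 + 2 = 53

Answer: [-3, 8, 20, 12, 19, 38, 37, 53]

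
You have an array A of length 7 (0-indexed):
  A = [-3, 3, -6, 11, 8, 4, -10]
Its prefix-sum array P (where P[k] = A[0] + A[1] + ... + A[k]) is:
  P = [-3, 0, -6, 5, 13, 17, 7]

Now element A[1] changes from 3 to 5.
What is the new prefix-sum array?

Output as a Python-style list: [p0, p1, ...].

Answer: [-3, 2, -4, 7, 15, 19, 9]

Derivation:
Change: A[1] 3 -> 5, delta = 2
P[k] for k < 1: unchanged (A[1] not included)
P[k] for k >= 1: shift by delta = 2
  P[0] = -3 + 0 = -3
  P[1] = 0 + 2 = 2
  P[2] = -6 + 2 = -4
  P[3] = 5 + 2 = 7
  P[4] = 13 + 2 = 15
  P[5] = 17 + 2 = 19
  P[6] = 7 + 2 = 9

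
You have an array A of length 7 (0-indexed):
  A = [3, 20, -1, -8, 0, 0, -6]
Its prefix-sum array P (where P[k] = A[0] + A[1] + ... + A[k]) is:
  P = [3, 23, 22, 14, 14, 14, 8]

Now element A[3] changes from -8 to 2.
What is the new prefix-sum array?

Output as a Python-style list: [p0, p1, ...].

Change: A[3] -8 -> 2, delta = 10
P[k] for k < 3: unchanged (A[3] not included)
P[k] for k >= 3: shift by delta = 10
  P[0] = 3 + 0 = 3
  P[1] = 23 + 0 = 23
  P[2] = 22 + 0 = 22
  P[3] = 14 + 10 = 24
  P[4] = 14 + 10 = 24
  P[5] = 14 + 10 = 24
  P[6] = 8 + 10 = 18

Answer: [3, 23, 22, 24, 24, 24, 18]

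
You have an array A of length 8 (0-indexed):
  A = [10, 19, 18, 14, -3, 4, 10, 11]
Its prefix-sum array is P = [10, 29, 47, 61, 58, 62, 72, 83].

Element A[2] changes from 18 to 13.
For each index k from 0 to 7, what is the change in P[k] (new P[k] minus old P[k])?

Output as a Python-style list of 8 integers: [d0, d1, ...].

Answer: [0, 0, -5, -5, -5, -5, -5, -5]

Derivation:
Element change: A[2] 18 -> 13, delta = -5
For k < 2: P[k] unchanged, delta_P[k] = 0
For k >= 2: P[k] shifts by exactly -5
Delta array: [0, 0, -5, -5, -5, -5, -5, -5]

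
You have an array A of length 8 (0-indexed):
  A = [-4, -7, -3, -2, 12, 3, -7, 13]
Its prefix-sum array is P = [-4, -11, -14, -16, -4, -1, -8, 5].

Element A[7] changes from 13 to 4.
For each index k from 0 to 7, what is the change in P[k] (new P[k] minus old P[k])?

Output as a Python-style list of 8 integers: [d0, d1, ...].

Answer: [0, 0, 0, 0, 0, 0, 0, -9]

Derivation:
Element change: A[7] 13 -> 4, delta = -9
For k < 7: P[k] unchanged, delta_P[k] = 0
For k >= 7: P[k] shifts by exactly -9
Delta array: [0, 0, 0, 0, 0, 0, 0, -9]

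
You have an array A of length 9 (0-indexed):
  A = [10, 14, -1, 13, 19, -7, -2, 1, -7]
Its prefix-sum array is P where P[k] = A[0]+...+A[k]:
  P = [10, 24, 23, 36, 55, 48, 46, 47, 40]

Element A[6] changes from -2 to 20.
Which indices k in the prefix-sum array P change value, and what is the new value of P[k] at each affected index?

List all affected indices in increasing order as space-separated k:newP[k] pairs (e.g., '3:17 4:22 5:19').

Answer: 6:68 7:69 8:62

Derivation:
P[k] = A[0] + ... + A[k]
P[k] includes A[6] iff k >= 6
Affected indices: 6, 7, ..., 8; delta = 22
  P[6]: 46 + 22 = 68
  P[7]: 47 + 22 = 69
  P[8]: 40 + 22 = 62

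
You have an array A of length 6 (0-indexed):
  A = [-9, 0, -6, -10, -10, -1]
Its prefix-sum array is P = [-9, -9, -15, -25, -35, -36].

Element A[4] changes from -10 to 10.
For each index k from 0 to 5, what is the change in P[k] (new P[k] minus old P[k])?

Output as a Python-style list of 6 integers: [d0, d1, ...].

Answer: [0, 0, 0, 0, 20, 20]

Derivation:
Element change: A[4] -10 -> 10, delta = 20
For k < 4: P[k] unchanged, delta_P[k] = 0
For k >= 4: P[k] shifts by exactly 20
Delta array: [0, 0, 0, 0, 20, 20]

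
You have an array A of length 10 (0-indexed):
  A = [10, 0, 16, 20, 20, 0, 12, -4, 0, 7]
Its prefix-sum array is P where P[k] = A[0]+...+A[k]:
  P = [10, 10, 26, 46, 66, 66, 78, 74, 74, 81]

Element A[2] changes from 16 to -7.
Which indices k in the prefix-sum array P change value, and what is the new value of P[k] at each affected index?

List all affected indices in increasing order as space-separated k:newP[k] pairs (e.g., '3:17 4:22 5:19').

Answer: 2:3 3:23 4:43 5:43 6:55 7:51 8:51 9:58

Derivation:
P[k] = A[0] + ... + A[k]
P[k] includes A[2] iff k >= 2
Affected indices: 2, 3, ..., 9; delta = -23
  P[2]: 26 + -23 = 3
  P[3]: 46 + -23 = 23
  P[4]: 66 + -23 = 43
  P[5]: 66 + -23 = 43
  P[6]: 78 + -23 = 55
  P[7]: 74 + -23 = 51
  P[8]: 74 + -23 = 51
  P[9]: 81 + -23 = 58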